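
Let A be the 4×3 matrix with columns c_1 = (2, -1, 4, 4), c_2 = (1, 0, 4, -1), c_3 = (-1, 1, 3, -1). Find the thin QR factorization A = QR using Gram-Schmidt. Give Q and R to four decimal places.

q_1 = c_1/‖c_1‖ = (2, -1, 4, 4)/6.0828 = (0.3288, -0.1644, 0.6576, 0.6576).
r_{12} = q_1·c_2 = 2.3016.
u_2 = c_2 − 2.3016·q_1 = (0.2432, 0.3784, 2.4865, -2.5135).
‖u_2‖ = 3.5641, so q_2 = (0.0682, 0.1062, 0.6977, -0.7052).
r_{13} = q_1·c_3 = 0.8220; r_{23} = q_2·c_3 = 2.8361.
u_3 = c_3 − 0.8220·q_1 − 2.8361·q_2 = (-1.4638, 0.8340, 0.4809, 0.4596).
‖u_3‖ = 1.8113, so q_3 = (-0.8082, 0.4605, 0.2655, 0.2537).

Q = [[0.3288, 0.0682, -0.8082], [-0.1644, 0.1062, 0.4605], [0.6576, 0.6977, 0.2655], [0.6576, -0.7052, 0.2537]], R = [[6.0828, 2.3016, 0.8220], [0.0000, 3.5641, 2.8361], [0.0000, 0.0000, 1.8113]]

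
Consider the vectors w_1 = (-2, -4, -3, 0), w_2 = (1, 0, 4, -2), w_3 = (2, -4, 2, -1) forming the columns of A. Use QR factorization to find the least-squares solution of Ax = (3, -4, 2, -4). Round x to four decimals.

x = (0.2138, 0.5386, 0.8901)

w_1 = (-2, -4, -3, 0); ‖w_1‖ = 5.3852, so q_1 = (-0.3714, -0.7428, -0.5571, 0.0000).
q_1·w_2 = (-0.3714)·1 + (-0.7428)·0 + (-0.5571)·4 + 0.0000·(-2) = -2.5997.
u_2 = w_2 + 2.5997·q_1 = (0.0345, -1.9310, 2.5517, -2.0000).
‖u_2‖ = 3.7738, so q_2 = (0.0091, -0.5117, 0.6762, -0.5300).
q_1·w_3 = (-0.3714)·2 + (-0.7428)·(-4) + (-0.5571)·2 + 0.0000·(-1) = 1.1142; q_2·w_3 = 0.0091·2 + (-0.5117)·(-4) + 0.6762·2 + (-0.5300)·(-1) = 3.9474.
u_3 = w_3 − 1.1142·q_1 − 3.9474·q_2 = (2.3777, -1.1525, -0.0484, 1.0920).
‖u_3‖ = 2.8595, so q_3 = (0.8315, -0.4031, -0.0169, 0.3819).
Qᵀb = (0.7428, 5.5464, 2.5454).
Back-substitute: x_3 = 2.5454/2.8595 = 0.8901.
x_2 = (5.5464 − 3.9474·0.8901)/3.7738 = 0.5386.
x_1 = (0.7428 + 2.5997·0.5386 − 1.1142·0.8901)/5.3852 = 0.2138.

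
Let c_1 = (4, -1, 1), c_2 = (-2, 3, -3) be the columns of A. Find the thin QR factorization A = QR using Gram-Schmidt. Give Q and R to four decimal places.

c_1 = (4, -1, 1); ‖c_1‖ = 4.2426, so q_1 = (0.9428, -0.2357, 0.2357).
q_1·c_2 = 0.9428·(-2) + (-0.2357)·3 + 0.2357·(-3) = -3.2998.
u_2 = c_2 + 3.2998·q_1 = (1.1111, 2.2222, -2.2222).
‖u_2‖ = 3.3333, so q_2 = (0.3333, 0.6667, -0.6667).

Q = [[0.9428, 0.3333], [-0.2357, 0.6667], [0.2357, -0.6667]], R = [[4.2426, -3.2998], [0.0000, 3.3333]]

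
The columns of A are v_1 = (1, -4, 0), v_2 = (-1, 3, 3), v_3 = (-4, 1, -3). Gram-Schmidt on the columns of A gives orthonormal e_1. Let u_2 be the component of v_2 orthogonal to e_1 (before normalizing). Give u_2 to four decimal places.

u_2 = (-0.2353, -0.0588, 3.0000)

e_1 = v_1/‖v_1‖ = (1, -4, 0)/4.1231 = (0.2425, -0.9701, 0.0000).
r_{12} = e_1·v_2 = -3.1530.
u_2 = v_2 + 3.1530·e_1 = (-0.2353, -0.0588, 3.0000).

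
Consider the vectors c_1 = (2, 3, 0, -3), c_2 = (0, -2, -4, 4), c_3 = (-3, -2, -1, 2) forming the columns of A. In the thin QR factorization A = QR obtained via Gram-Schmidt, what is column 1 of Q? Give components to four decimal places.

c_1 = (2, 3, 0, -3); ‖c_1‖ = 4.6904, so e_1 = (0.4264, 0.6396, 0.0000, -0.6396).

e_1 = (0.4264, 0.6396, 0.0000, -0.6396)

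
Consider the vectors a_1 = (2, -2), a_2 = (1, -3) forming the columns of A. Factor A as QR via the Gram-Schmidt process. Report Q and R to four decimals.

q_1 = a_1/‖a_1‖ = (2, -2)/2.8284 = (0.7071, -0.7071).
r_{12} = q_1·a_2 = 2.8284.
u_2 = a_2 − 2.8284·q_1 = (-1.0000, -1.0000).
‖u_2‖ = 1.4142, so q_2 = (-0.7071, -0.7071).

Q = [[0.7071, -0.7071], [-0.7071, -0.7071]], R = [[2.8284, 2.8284], [0.0000, 1.4142]]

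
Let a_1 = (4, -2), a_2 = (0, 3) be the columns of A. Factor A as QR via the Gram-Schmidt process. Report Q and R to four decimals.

Q = [[0.8944, 0.4472], [-0.4472, 0.8944]], R = [[4.4721, -1.3416], [0.0000, 2.6833]]

a_1 = (4, -2); ‖a_1‖ = 4.4721, so e_1 = (0.8944, -0.4472).
e_1·a_2 = 0.8944·0 + (-0.4472)·3 = -1.3416.
u_2 = a_2 + 1.3416·e_1 = (1.2000, 2.4000).
‖u_2‖ = 2.6833, so e_2 = (0.4472, 0.8944).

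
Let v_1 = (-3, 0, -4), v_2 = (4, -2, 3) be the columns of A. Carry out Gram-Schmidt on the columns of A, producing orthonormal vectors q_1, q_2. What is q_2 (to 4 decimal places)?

v_1 = (-3, 0, -4); ‖v_1‖ = 5.0000, so q_1 = (-0.6000, 0.0000, -0.8000).
q_1·v_2 = (-0.6000)·4 + 0.0000·(-2) + (-0.8000)·3 = -4.8000.
u_2 = v_2 + 4.8000·q_1 = (1.1200, -2.0000, -0.8400).
‖u_2‖ = 2.4413, so q_2 = (0.4588, -0.8192, -0.3441).

q_2 = (0.4588, -0.8192, -0.3441)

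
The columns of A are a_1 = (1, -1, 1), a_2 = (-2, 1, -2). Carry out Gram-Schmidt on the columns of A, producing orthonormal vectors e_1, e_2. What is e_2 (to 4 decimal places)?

e_1 = a_1/‖a_1‖ = (1, -1, 1)/1.7321 = (0.5774, -0.5774, 0.5774).
r_{12} = e_1·a_2 = -2.8868.
u_2 = a_2 + 2.8868·e_1 = (-0.3333, -0.6667, -0.3333).
‖u_2‖ = 0.8165, so e_2 = (-0.4082, -0.8165, -0.4082).

e_2 = (-0.4082, -0.8165, -0.4082)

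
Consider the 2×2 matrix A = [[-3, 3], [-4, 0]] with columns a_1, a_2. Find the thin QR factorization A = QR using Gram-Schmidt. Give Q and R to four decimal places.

q_1 = a_1/‖a_1‖ = (-3, -4)/5.0000 = (-0.6000, -0.8000).
r_{12} = q_1·a_2 = -1.8000.
u_2 = a_2 + 1.8000·q_1 = (1.9200, -1.4400).
‖u_2‖ = 2.4000, so q_2 = (0.8000, -0.6000).

Q = [[-0.6000, 0.8000], [-0.8000, -0.6000]], R = [[5.0000, -1.8000], [0.0000, 2.4000]]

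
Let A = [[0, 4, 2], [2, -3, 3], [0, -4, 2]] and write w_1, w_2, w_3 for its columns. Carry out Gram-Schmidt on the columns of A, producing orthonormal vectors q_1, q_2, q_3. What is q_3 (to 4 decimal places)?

q_3 = (0.7071, 0.0000, 0.7071)

q_1 = w_1/‖w_1‖ = (0, 2, 0)/2.0000 = (0.0000, 1.0000, 0.0000).
r_{12} = q_1·w_2 = -3.0000.
u_2 = w_2 + 3.0000·q_1 = (4.0000, 0.0000, -4.0000).
‖u_2‖ = 5.6569, so q_2 = (0.7071, 0.0000, -0.7071).
r_{13} = q_1·w_3 = 3.0000; r_{23} = q_2·w_3 = 0.0000.
u_3 = w_3 − 3.0000·q_1 + 0.0000·q_2 = (2.0000, 0.0000, 2.0000).
‖u_3‖ = 2.8284, so q_3 = (0.7071, 0.0000, 0.7071).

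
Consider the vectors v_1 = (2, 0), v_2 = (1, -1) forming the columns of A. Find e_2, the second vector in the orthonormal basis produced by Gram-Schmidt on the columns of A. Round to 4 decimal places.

e_2 = (0.0000, -1.0000)

v_1 = (2, 0); ‖v_1‖ = 2.0000, so e_1 = (1.0000, 0.0000).
e_1·v_2 = 1.0000·1 + 0.0000·(-1) = 1.0000.
u_2 = v_2 − 1.0000·e_1 = (0.0000, -1.0000).
‖u_2‖ = 1.0000, so e_2 = (0.0000, -1.0000).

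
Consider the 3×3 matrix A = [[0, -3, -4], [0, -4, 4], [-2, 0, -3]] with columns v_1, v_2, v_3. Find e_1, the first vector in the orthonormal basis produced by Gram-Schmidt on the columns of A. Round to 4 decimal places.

e_1 = v_1/‖v_1‖ = (0, 0, -2)/2.0000 = (0.0000, 0.0000, -1.0000).

e_1 = (0.0000, 0.0000, -1.0000)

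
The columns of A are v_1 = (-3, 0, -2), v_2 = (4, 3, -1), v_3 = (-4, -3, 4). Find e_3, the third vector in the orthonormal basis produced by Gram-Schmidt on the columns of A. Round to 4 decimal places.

e_3 = (-0.3889, 0.7130, 0.5834)

v_1 = (-3, 0, -2); ‖v_1‖ = 3.6056, so e_1 = (-0.8321, 0.0000, -0.5547).
e_1·v_2 = (-0.8321)·4 + 0.0000·3 + (-0.5547)·(-1) = -2.7735.
u_2 = v_2 + 2.7735·e_1 = (1.6923, 3.0000, -2.5385).
‖u_2‖ = 4.2787, so e_2 = (0.3955, 0.7011, -0.5933).
e_1·v_3 = (-0.8321)·(-4) + 0.0000·(-3) + (-0.5547)·4 = 1.1094; e_2·v_3 = 0.3955·(-4) + 0.7011·(-3) + (-0.5933)·4 = -6.0586.
u_3 = v_3 − 1.1094·e_1 + 6.0586·e_2 = (-0.6807, 1.2479, 1.0210).
‖u_3‖ = 1.7502, so e_3 = (-0.3889, 0.7130, 0.5834).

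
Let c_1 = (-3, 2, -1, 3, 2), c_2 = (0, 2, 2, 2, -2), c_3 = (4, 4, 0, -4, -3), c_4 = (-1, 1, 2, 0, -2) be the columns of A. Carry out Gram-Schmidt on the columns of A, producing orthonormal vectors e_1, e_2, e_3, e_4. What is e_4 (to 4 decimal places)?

e_4 = (-0.7588, 0.0429, 0.2720, -0.5440, -0.2291)

c_1 = (-3, 2, -1, 3, 2); ‖c_1‖ = 5.1962, so e_1 = (-0.5774, 0.3849, -0.1925, 0.5774, 0.3849).
e_1·c_2 = (-0.5774)·0 + 0.3849·2 + (-0.1925)·2 + 0.5774·2 + 0.3849·(-2) = 0.7698.
u_2 = c_2 − 0.7698·e_1 = (0.4444, 1.7037, 2.1481, 1.5556, -2.2963).
‖u_2‖ = 3.9252, so e_2 = (0.1132, 0.4340, 0.5473, 0.3963, -0.5850).
e_1·c_3 = (-0.5774)·4 + 0.3849·4 + (-0.1925)·0 + 0.5774·(-4) + 0.3849·(-3) = -4.2339; e_2·c_3 = 0.1132·4 + 0.4340·4 + 0.5473·0 + 0.3963·(-4) + (-0.5850)·(-3) = 2.3589.
u_3 = c_3 + 4.2339·e_1 − 2.3589·e_2 = (1.2885, 4.6058, -2.1058, -2.4904, 0.0096).
‖u_3‖ = 5.7887, so e_3 = (0.2226, 0.7956, -0.3638, -0.4302, 0.0017).
e_1·c_4 = (-0.5774)·(-1) + 0.3849·1 + (-0.1925)·2 + 0.5774·0 + 0.3849·(-2) = -0.1925; e_2·c_4 = 0.1132·(-1) + 0.4340·1 + 0.5473·2 + 0.3963·0 + (-0.5850)·(-2) = 2.5854; e_3·c_4 = 0.2226·(-1) + 0.7956·1 + (-0.3638)·2 + (-0.4302)·0 + 0.0017·(-2) = -0.1578.
u_4 = c_4 + 0.1925·e_1 − 2.5854·e_2 + 0.1578·e_3 = (-1.3687, 0.0775, 0.4907, -0.9813, -0.4132).
‖u_4‖ = 1.8039, so e_4 = (-0.7588, 0.0429, 0.2720, -0.5440, -0.2291).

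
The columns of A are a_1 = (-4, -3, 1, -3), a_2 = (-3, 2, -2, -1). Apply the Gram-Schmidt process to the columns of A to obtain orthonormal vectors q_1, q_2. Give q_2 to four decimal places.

q_1 = a_1/‖a_1‖ = (-4, -3, 1, -3)/5.9161 = (-0.6761, -0.5071, 0.1690, -0.5071).
r_{12} = q_1·a_2 = 1.1832.
u_2 = a_2 − 1.1832·q_1 = (-2.2000, 2.6000, -2.2000, -0.4000).
‖u_2‖ = 4.0743, so q_2 = (-0.5400, 0.6381, -0.5400, -0.0982).

q_2 = (-0.5400, 0.6381, -0.5400, -0.0982)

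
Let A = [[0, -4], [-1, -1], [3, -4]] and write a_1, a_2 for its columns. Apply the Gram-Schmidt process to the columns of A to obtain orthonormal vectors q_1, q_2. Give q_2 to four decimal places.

a_1 = (0, -1, 3); ‖a_1‖ = 3.1623, so q_1 = (0.0000, -0.3162, 0.9487).
q_1·a_2 = 0.0000·(-4) + (-0.3162)·(-1) + 0.9487·(-4) = -3.4785.
u_2 = a_2 + 3.4785·q_1 = (-4.0000, -2.1000, -0.7000).
‖u_2‖ = 4.5717, so q_2 = (-0.8750, -0.4594, -0.1531).

q_2 = (-0.8750, -0.4594, -0.1531)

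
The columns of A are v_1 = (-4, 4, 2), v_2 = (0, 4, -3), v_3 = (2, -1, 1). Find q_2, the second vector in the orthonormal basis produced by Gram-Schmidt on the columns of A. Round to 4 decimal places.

q_2 = (0.2357, 0.6128, -0.7542)

q_1 = v_1/‖v_1‖ = (-4, 4, 2)/6.0000 = (-0.6667, 0.6667, 0.3333).
r_{12} = q_1·v_2 = 1.6667.
u_2 = v_2 − 1.6667·q_1 = (1.1111, 2.8889, -3.5556).
‖u_2‖ = 4.7140, so q_2 = (0.2357, 0.6128, -0.7542).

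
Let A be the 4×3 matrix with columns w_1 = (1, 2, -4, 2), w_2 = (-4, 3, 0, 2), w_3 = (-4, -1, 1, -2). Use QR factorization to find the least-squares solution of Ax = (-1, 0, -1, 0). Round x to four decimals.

x = (0.3401, -0.0480, 0.3724)

e_1 = w_1/‖w_1‖ = (1, 2, -4, 2)/5.0000 = (0.2000, 0.4000, -0.8000, 0.4000).
r_{12} = e_1·w_2 = 1.2000.
u_2 = w_2 − 1.2000·e_1 = (-4.2400, 2.5200, 0.9600, 1.5200).
‖u_2‖ = 5.2498, so e_2 = (-0.8077, 0.4800, 0.1829, 0.2895).
r_{13} = e_1·w_3 = -2.8000; r_{23} = e_2·w_3 = 2.3544.
u_3 = w_3 + 2.8000·e_1 − 2.3544·e_2 = (-1.5385, -1.0102, -1.6705, -1.5617).
‖u_3‖ = 2.9354, so e_3 = (-0.5241, -0.3441, -0.5691, -0.5320).
Qᵀb = (0.6000, 0.6248, 1.0932).
Back-substitute: x_3 = 1.0932/2.9354 = 0.3724.
x_2 = (0.6248 − 2.3544·0.3724)/5.2498 = -0.0480.
x_1 = (0.6000 − 1.2000·(-0.0480) + 2.8000·0.3724)/5.0000 = 0.3401.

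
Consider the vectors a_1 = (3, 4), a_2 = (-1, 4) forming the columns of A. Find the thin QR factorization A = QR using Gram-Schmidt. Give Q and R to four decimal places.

Q = [[0.6000, -0.8000], [0.8000, 0.6000]], R = [[5.0000, 2.6000], [0.0000, 3.2000]]

a_1 = (3, 4); ‖a_1‖ = 5.0000, so q_1 = (0.6000, 0.8000).
q_1·a_2 = 0.6000·(-1) + 0.8000·4 = 2.6000.
u_2 = a_2 − 2.6000·q_1 = (-2.5600, 1.9200).
‖u_2‖ = 3.2000, so q_2 = (-0.8000, 0.6000).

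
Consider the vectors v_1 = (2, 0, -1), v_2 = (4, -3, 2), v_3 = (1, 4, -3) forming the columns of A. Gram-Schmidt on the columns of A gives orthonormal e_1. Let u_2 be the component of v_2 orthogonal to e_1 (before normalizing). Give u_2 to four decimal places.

v_1 = (2, 0, -1); ‖v_1‖ = 2.2361, so e_1 = (0.8944, 0.0000, -0.4472).
e_1·v_2 = 0.8944·4 + 0.0000·(-3) + (-0.4472)·2 = 2.6833.
u_2 = v_2 − 2.6833·e_1 = (1.6000, -3.0000, 3.2000).

u_2 = (1.6000, -3.0000, 3.2000)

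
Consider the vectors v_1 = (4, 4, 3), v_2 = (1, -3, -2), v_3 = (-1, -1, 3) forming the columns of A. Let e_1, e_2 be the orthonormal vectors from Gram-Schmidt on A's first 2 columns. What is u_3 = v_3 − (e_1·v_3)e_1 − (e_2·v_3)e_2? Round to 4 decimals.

e_1 = v_1/‖v_1‖ = (4, 4, 3)/6.4031 = (0.6247, 0.6247, 0.4685).
r_{12} = e_1·v_2 = -2.1864.
u_2 = v_2 + 2.1864·e_1 = (2.3659, -1.6341, -0.9756).
‖u_2‖ = 3.0364, so e_2 = (0.7792, -0.5382, -0.3213).
r_{13} = e_1·v_3 = 0.1562; r_{23} = e_2·v_3 = -1.2049.
u_3 = v_3 − 0.1562·e_1 + 1.2049·e_2 = (-0.1587, -1.7460, 2.5397).

u_3 = (-0.1587, -1.7460, 2.5397)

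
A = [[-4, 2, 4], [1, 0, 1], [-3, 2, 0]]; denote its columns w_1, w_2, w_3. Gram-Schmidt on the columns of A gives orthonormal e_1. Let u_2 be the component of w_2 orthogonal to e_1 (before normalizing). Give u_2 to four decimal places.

w_1 = (-4, 1, -3); ‖w_1‖ = 5.0990, so e_1 = (-0.7845, 0.1961, -0.5883).
e_1·w_2 = (-0.7845)·2 + 0.1961·0 + (-0.5883)·2 = -2.7456.
u_2 = w_2 + 2.7456·e_1 = (-0.1538, 0.5385, 0.3846).

u_2 = (-0.1538, 0.5385, 0.3846)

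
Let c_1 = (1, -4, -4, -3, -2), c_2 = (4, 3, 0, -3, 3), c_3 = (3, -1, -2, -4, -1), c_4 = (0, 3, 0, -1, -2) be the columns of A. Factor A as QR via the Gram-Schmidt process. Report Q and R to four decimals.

q_1 = c_1/‖c_1‖ = (1, -4, -4, -3, -2)/6.7823 = (0.1474, -0.5898, -0.5898, -0.4423, -0.2949).
r_{12} = q_1·c_2 = -0.7372.
u_2 = c_2 + 0.7372·q_1 = (4.1087, 2.5652, -0.4348, -3.3261, 2.7826).
‖u_2‖ = 6.5159, so q_2 = (0.6306, 0.3937, -0.0667, -0.5105, 0.4271).
r_{13} = q_1·c_3 = 4.2758; r_{23} = q_2·c_3 = 3.2463.
u_3 = c_3 − 4.2758·q_1 − 3.2463·q_2 = (0.3226, 0.2437, 0.7384, -0.4516, -1.1254).
‖u_3‖ = 1.4762, so q_3 = (0.2185, 0.1651, 0.5002, -0.3059, -0.7624).
r_{14} = q_1·c_4 = -0.7372; r_{24} = q_2·c_4 = 0.8374; r_{34} = q_3·c_4 = 2.3260.
u_4 = c_4 + 0.7372·q_1 − 0.8374·q_2 − 2.3260·q_3 = (-0.9276, 1.8515, -1.5423, -0.1870, -0.8017).
‖u_4‖ = 2.7102, so q_4 = (-0.3423, 0.6832, -0.5691, -0.0690, -0.2958).

Q = [[0.1474, 0.6306, 0.2185, -0.3423], [-0.5898, 0.3937, 0.1651, 0.6832], [-0.5898, -0.0667, 0.5002, -0.5691], [-0.4423, -0.5105, -0.3059, -0.0690], [-0.2949, 0.4271, -0.7624, -0.2958]], R = [[6.7823, -0.7372, 4.2758, -0.7372], [0.0000, 6.5159, 3.2463, 0.8374], [0.0000, 0.0000, 1.4762, 2.3260], [0.0000, 0.0000, 0.0000, 2.7102]]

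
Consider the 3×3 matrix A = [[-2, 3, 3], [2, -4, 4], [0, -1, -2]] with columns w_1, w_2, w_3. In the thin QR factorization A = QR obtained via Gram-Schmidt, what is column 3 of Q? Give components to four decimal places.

e_3 = (0.5774, 0.5774, -0.5774)

e_1 = w_1/‖w_1‖ = (-2, 2, 0)/2.8284 = (-0.7071, 0.7071, 0.0000).
r_{12} = e_1·w_2 = -4.9497.
u_2 = w_2 + 4.9497·e_1 = (-0.5000, -0.5000, -1.0000).
‖u_2‖ = 1.2247, so e_2 = (-0.4082, -0.4082, -0.8165).
r_{13} = e_1·w_3 = 0.7071; r_{23} = e_2·w_3 = -1.2247.
u_3 = w_3 − 0.7071·e_1 + 1.2247·e_2 = (3.0000, 3.0000, -3.0000).
‖u_3‖ = 5.1962, so e_3 = (0.5774, 0.5774, -0.5774).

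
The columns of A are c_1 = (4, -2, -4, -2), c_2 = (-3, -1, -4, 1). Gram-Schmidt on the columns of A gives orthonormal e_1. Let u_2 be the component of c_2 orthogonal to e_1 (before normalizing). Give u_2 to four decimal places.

c_1 = (4, -2, -4, -2); ‖c_1‖ = 6.3246, so e_1 = (0.6325, -0.3162, -0.6325, -0.3162).
e_1·c_2 = 0.6325·(-3) + (-0.3162)·(-1) + (-0.6325)·(-4) + (-0.3162)·1 = 0.6325.
u_2 = c_2 − 0.6325·e_1 = (-3.4000, -0.8000, -3.6000, 1.2000).

u_2 = (-3.4000, -0.8000, -3.6000, 1.2000)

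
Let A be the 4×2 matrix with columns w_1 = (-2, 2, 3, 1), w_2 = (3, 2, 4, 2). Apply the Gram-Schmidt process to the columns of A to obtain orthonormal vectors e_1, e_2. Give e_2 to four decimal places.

w_1 = (-2, 2, 3, 1); ‖w_1‖ = 4.2426, so e_1 = (-0.4714, 0.4714, 0.7071, 0.2357).
e_1·w_2 = (-0.4714)·3 + 0.4714·2 + 0.7071·4 + 0.2357·2 = 2.8284.
u_2 = w_2 − 2.8284·e_1 = (4.3333, 0.6667, 2.0000, 1.3333).
‖u_2‖ = 5.0000, so e_2 = (0.8667, 0.1333, 0.4000, 0.2667).

e_2 = (0.8667, 0.1333, 0.4000, 0.2667)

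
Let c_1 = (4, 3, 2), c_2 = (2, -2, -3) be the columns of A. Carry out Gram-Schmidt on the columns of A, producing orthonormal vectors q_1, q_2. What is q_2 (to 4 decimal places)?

q_2 = (0.6292, -0.3911, -0.6717)

c_1 = (4, 3, 2); ‖c_1‖ = 5.3852, so q_1 = (0.7428, 0.5571, 0.3714).
q_1·c_2 = 0.7428·2 + 0.5571·(-2) + 0.3714·(-3) = -0.7428.
u_2 = c_2 + 0.7428·q_1 = (2.5517, -1.5862, -2.7241).
‖u_2‖ = 4.0556, so q_2 = (0.6292, -0.3911, -0.6717).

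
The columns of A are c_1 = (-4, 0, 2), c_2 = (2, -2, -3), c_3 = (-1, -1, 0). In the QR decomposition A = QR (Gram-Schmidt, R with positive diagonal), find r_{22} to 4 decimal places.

r_{22} = 2.6833

e_1 = c_1/‖c_1‖ = (-4, 0, 2)/4.4721 = (-0.8944, 0.0000, 0.4472).
r_{12} = e_1·c_2 = -3.1305.
u_2 = c_2 + 3.1305·e_1 = (-0.8000, -2.0000, -1.6000).
r_{22} = ‖u_2‖ = 2.6833.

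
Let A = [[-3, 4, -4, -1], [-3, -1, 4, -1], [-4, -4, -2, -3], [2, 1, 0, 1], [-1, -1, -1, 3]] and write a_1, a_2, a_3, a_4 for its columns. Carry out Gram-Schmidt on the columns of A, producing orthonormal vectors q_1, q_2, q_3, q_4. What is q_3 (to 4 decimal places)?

q_3 = (-0.2489, 0.8470, -0.4232, -0.0482, -0.1979)

a_1 = (-3, -3, -4, 2, -1); ‖a_1‖ = 6.2450, so q_1 = (-0.4804, -0.4804, -0.6405, 0.3203, -0.1601).
q_1·a_2 = (-0.4804)·4 + (-0.4804)·(-1) + (-0.6405)·(-4) + 0.3203·1 + (-0.1601)·(-1) = 1.6013.
u_2 = a_2 − 1.6013·q_1 = (4.7692, -0.2308, -2.9744, 0.4872, -0.7436).
‖u_2‖ = 5.6953, so q_2 = (0.8374, -0.0405, -0.5223, 0.0855, -0.1306).
q_1·a_3 = (-0.4804)·(-4) + (-0.4804)·4 + (-0.6405)·(-2) + 0.3203·0 + (-0.1601)·(-1) = 1.4412; q_2·a_3 = 0.8374·(-4) + (-0.0405)·4 + (-0.5223)·(-2) + 0.0855·0 + (-0.1306)·(-1) = -2.3366.
u_3 = a_3 − 1.4412·q_1 + 2.3366·q_2 = (-1.3510, 4.5976, -2.2972, -0.2617, -1.0743).
‖u_3‖ = 5.4280, so q_3 = (-0.2489, 0.8470, -0.4232, -0.0482, -0.1979).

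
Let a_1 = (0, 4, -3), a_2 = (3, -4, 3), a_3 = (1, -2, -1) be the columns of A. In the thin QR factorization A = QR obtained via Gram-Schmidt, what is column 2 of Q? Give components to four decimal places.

a_1 = (0, 4, -3); ‖a_1‖ = 5.0000, so q_1 = (0.0000, 0.8000, -0.6000).
q_1·a_2 = 0.0000·3 + 0.8000·(-4) + (-0.6000)·3 = -5.0000.
u_2 = a_2 + 5.0000·q_1 = (3.0000, 0.0000, 0.0000).
‖u_2‖ = 3.0000, so q_2 = (1.0000, 0.0000, 0.0000).

q_2 = (1.0000, 0.0000, 0.0000)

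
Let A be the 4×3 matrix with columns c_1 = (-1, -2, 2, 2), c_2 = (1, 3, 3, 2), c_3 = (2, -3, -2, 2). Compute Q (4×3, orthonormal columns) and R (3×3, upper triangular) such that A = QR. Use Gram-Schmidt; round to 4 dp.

Q = [[-0.2774, 0.2606, 0.7286], [-0.5547, 0.7329, -0.2156], [0.5547, 0.5375, -0.3793], [0.5547, 0.3257, 0.5280]], R = [[3.6056, 0.8321, 1.1094], [0.0000, 4.7231, -2.1010], [0.0000, 0.0000, 3.9186]]

c_1 = (-1, -2, 2, 2); ‖c_1‖ = 3.6056, so e_1 = (-0.2774, -0.5547, 0.5547, 0.5547).
e_1·c_2 = (-0.2774)·1 + (-0.5547)·3 + 0.5547·3 + 0.5547·2 = 0.8321.
u_2 = c_2 − 0.8321·e_1 = (1.2308, 3.4615, 2.5385, 1.5385).
‖u_2‖ = 4.7231, so e_2 = (0.2606, 0.7329, 0.5375, 0.3257).
e_1·c_3 = (-0.2774)·2 + (-0.5547)·(-3) + 0.5547·(-2) + 0.5547·2 = 1.1094; e_2·c_3 = 0.2606·2 + 0.7329·(-3) + 0.5375·(-2) + 0.3257·2 = -2.1010.
u_3 = c_3 − 1.1094·e_1 + 2.1010·e_2 = (2.8552, -0.8448, -1.4862, 2.0690).
‖u_3‖ = 3.9186, so e_3 = (0.7286, -0.2156, -0.3793, 0.5280).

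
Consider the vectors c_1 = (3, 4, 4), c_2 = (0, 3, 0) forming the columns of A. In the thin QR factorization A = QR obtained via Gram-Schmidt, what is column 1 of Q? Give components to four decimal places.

e_1 = (0.4685, 0.6247, 0.6247)

e_1 = c_1/‖c_1‖ = (3, 4, 4)/6.4031 = (0.4685, 0.6247, 0.6247).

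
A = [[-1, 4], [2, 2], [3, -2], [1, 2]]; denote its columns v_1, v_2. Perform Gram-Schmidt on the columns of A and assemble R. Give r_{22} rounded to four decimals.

e_1 = v_1/‖v_1‖ = (-1, 2, 3, 1)/3.8730 = (-0.2582, 0.5164, 0.7746, 0.2582).
r_{12} = e_1·v_2 = -1.0328.
u_2 = v_2 + 1.0328·e_1 = (3.7333, 2.5333, -1.2000, 2.2667).
r_{22} = ‖u_2‖ = 5.1897.

r_{22} = 5.1897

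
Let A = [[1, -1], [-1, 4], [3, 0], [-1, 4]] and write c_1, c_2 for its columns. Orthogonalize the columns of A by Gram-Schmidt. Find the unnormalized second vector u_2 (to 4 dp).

u_2 = (-0.2500, 3.2500, 2.2500, 3.2500)

e_1 = c_1/‖c_1‖ = (1, -1, 3, -1)/3.4641 = (0.2887, -0.2887, 0.8660, -0.2887).
r_{12} = e_1·c_2 = -2.5981.
u_2 = c_2 + 2.5981·e_1 = (-0.2500, 3.2500, 2.2500, 3.2500).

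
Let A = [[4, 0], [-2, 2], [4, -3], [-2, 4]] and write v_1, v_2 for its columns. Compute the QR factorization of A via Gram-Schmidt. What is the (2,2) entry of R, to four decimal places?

v_1 = (4, -2, 4, -2); ‖v_1‖ = 6.3246, so e_1 = (0.6325, -0.3162, 0.6325, -0.3162).
e_1·v_2 = 0.6325·0 + (-0.3162)·2 + 0.6325·(-3) + (-0.3162)·4 = -3.7947.
u_2 = v_2 + 3.7947·e_1 = (2.4000, 0.8000, -0.6000, 2.8000).
r_{22} = ‖u_2‖ = 3.8210.

r_{22} = 3.8210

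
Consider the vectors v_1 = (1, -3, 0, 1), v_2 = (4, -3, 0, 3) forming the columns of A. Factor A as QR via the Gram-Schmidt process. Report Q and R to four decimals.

Q = [[0.3015, 0.7772], [-0.9045, 0.4163], [0.0000, 0.0000], [0.3015, 0.4719]], R = [[3.3166, 4.8242], [0.0000, 3.2753]]

v_1 = (1, -3, 0, 1); ‖v_1‖ = 3.3166, so e_1 = (0.3015, -0.9045, 0.0000, 0.3015).
e_1·v_2 = 0.3015·4 + (-0.9045)·(-3) + 0.0000·0 + 0.3015·3 = 4.8242.
u_2 = v_2 − 4.8242·e_1 = (2.5455, 1.3636, 0.0000, 1.5455).
‖u_2‖ = 3.2753, so e_2 = (0.7772, 0.4163, 0.0000, 0.4719).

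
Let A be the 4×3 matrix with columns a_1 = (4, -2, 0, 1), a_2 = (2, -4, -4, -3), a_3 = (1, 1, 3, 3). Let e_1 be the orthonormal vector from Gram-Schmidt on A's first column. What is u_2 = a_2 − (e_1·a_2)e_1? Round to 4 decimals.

a_1 = (4, -2, 0, 1); ‖a_1‖ = 4.5826, so e_1 = (0.8729, -0.4364, 0.0000, 0.2182).
e_1·a_2 = 0.8729·2 + (-0.4364)·(-4) + 0.0000·(-4) + 0.2182·(-3) = 2.8368.
u_2 = a_2 − 2.8368·e_1 = (-0.4762, -2.7619, -4.0000, -3.6190).

u_2 = (-0.4762, -2.7619, -4.0000, -3.6190)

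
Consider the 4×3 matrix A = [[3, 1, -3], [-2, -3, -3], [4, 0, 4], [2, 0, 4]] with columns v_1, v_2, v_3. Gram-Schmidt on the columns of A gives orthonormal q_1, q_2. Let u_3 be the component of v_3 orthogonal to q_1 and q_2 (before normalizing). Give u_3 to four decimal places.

u_3 = (-4.9157, -1.6386, 1.4940, 2.7470)

v_1 = (3, -2, 4, 2); ‖v_1‖ = 5.7446, so q_1 = (0.5222, -0.3482, 0.6963, 0.3482).
q_1·v_2 = 0.5222·1 + (-0.3482)·(-3) + 0.6963·0 + 0.3482·0 = 1.5667.
u_2 = v_2 − 1.5667·q_1 = (0.1818, -2.4545, -1.0909, -0.5455).
‖u_2‖ = 2.7469, so q_2 = (0.0662, -0.8936, -0.3971, -0.1986).
q_1·v_3 = 0.5222·(-3) + (-0.3482)·(-3) + 0.6963·4 + 0.3482·4 = 3.6556; q_2·v_3 = 0.0662·(-3) + (-0.8936)·(-3) + (-0.3971)·4 + (-0.1986)·4 = 0.0993.
u_3 = v_3 − 3.6556·q_1 − 0.0993·q_2 = (-4.9157, -1.6386, 1.4940, 2.7470).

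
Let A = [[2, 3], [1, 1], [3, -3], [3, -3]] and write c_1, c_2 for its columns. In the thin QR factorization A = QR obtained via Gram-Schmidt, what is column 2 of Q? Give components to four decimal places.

e_2 = (0.8297, 0.3100, -0.3282, -0.3282)

c_1 = (2, 1, 3, 3); ‖c_1‖ = 4.7958, so e_1 = (0.4170, 0.2085, 0.6255, 0.6255).
e_1·c_2 = 0.4170·3 + 0.2085·1 + 0.6255·(-3) + 0.6255·(-3) = -2.2937.
u_2 = c_2 + 2.2937·e_1 = (3.9565, 1.4783, -1.5652, -1.5652).
‖u_2‖ = 4.7686, so e_2 = (0.8297, 0.3100, -0.3282, -0.3282).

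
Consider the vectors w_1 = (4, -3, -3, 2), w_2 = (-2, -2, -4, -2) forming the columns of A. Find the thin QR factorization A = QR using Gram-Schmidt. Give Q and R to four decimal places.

w_1 = (4, -3, -3, 2); ‖w_1‖ = 6.1644, so q_1 = (0.6489, -0.4867, -0.4867, 0.3244).
q_1·w_2 = 0.6489·(-2) + (-0.4867)·(-2) + (-0.4867)·(-4) + 0.3244·(-2) = 0.9733.
u_2 = w_2 − 0.9733·q_1 = (-2.6316, -1.5263, -3.5263, -2.3158).
‖u_2‖ = 5.2012, so q_2 = (-0.5060, -0.2935, -0.6780, -0.4452).

Q = [[0.6489, -0.5060], [-0.4867, -0.2935], [-0.4867, -0.6780], [0.3244, -0.4452]], R = [[6.1644, 0.9733], [0.0000, 5.2012]]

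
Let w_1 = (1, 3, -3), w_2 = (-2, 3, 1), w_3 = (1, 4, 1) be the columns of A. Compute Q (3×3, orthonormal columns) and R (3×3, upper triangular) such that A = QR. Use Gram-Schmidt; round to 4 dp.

Q = [[0.2294, -0.6094, 0.7589], [0.6882, 0.6529, 0.3162], [-0.6882, 0.4498, 0.5692]], R = [[4.3589, 0.9177, 2.2942], [0.0000, 3.6274, 2.4521], [0.0000, 0.0000, 2.5931]]

w_1 = (1, 3, -3); ‖w_1‖ = 4.3589, so q_1 = (0.2294, 0.6882, -0.6882).
q_1·w_2 = 0.2294·(-2) + 0.6882·3 + (-0.6882)·1 = 0.9177.
u_2 = w_2 − 0.9177·q_1 = (-2.2105, 2.3684, 1.6316).
‖u_2‖ = 3.6274, so q_2 = (-0.6094, 0.6529, 0.4498).
q_1·w_3 = 0.2294·1 + 0.6882·4 + (-0.6882)·1 = 2.2942; q_2·w_3 = (-0.6094)·1 + 0.6529·4 + 0.4498·1 = 2.4521.
u_3 = w_3 − 2.2942·q_1 − 2.4521·q_2 = (1.9680, 0.8200, 1.4760).
‖u_3‖ = 2.5931, so q_3 = (0.7589, 0.3162, 0.5692).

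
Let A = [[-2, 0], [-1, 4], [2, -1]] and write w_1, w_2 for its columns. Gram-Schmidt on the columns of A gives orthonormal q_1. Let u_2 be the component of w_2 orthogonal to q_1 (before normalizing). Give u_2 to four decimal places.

q_1 = w_1/‖w_1‖ = (-2, -1, 2)/3.0000 = (-0.6667, -0.3333, 0.6667).
r_{12} = q_1·w_2 = -2.0000.
u_2 = w_2 + 2.0000·q_1 = (-1.3333, 3.3333, 0.3333).

u_2 = (-1.3333, 3.3333, 0.3333)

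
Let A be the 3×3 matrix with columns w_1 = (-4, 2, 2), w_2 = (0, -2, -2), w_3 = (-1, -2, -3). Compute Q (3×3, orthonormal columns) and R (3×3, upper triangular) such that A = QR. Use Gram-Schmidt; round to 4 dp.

e_1 = w_1/‖w_1‖ = (-4, 2, 2)/4.8990 = (-0.8165, 0.4082, 0.4082).
r_{12} = e_1·w_2 = -1.6330.
u_2 = w_2 + 1.6330·e_1 = (-1.3333, -1.3333, -1.3333).
‖u_2‖ = 2.3094, so e_2 = (-0.5774, -0.5774, -0.5774).
r_{13} = e_1·w_3 = -1.2247; r_{23} = e_2·w_3 = 3.4641.
u_3 = w_3 + 1.2247·e_1 − 3.4641·e_2 = (0.0000, 0.5000, -0.5000).
‖u_3‖ = 0.7071, so e_3 = (0.0000, 0.7071, -0.7071).

Q = [[-0.8165, -0.5774, 0.0000], [0.4082, -0.5774, 0.7071], [0.4082, -0.5774, -0.7071]], R = [[4.8990, -1.6330, -1.2247], [0.0000, 2.3094, 3.4641], [0.0000, 0.0000, 0.7071]]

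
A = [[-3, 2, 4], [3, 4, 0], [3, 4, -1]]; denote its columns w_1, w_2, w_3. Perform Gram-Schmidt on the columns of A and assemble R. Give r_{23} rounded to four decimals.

r_{23} = 2.8577

w_1 = (-3, 3, 3); ‖w_1‖ = 5.1962, so e_1 = (-0.5774, 0.5774, 0.5774).
e_1·w_2 = (-0.5774)·2 + 0.5774·4 + 0.5774·4 = 3.4641.
u_2 = w_2 − 3.4641·e_1 = (4.0000, 2.0000, 2.0000).
‖u_2‖ = 4.8990, so e_2 = (0.8165, 0.4082, 0.4082).
r_{23} = e_2·w_3 = 2.8577.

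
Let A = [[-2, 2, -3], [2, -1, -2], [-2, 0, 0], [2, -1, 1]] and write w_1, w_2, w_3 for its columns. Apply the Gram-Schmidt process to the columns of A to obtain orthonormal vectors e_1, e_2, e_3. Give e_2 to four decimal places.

e_2 = (0.7071, 0.0000, -0.7071, 0.0000)

w_1 = (-2, 2, -2, 2); ‖w_1‖ = 4.0000, so e_1 = (-0.5000, 0.5000, -0.5000, 0.5000).
e_1·w_2 = (-0.5000)·2 + 0.5000·(-1) + (-0.5000)·0 + 0.5000·(-1) = -2.0000.
u_2 = w_2 + 2.0000·e_1 = (1.0000, 0.0000, -1.0000, 0.0000).
‖u_2‖ = 1.4142, so e_2 = (0.7071, 0.0000, -0.7071, 0.0000).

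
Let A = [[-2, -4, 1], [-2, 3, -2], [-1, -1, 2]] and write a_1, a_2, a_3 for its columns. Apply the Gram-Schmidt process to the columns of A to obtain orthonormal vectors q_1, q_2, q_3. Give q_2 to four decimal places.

q_2 = (-0.6667, 0.7333, -0.1333)

q_1 = a_1/‖a_1‖ = (-2, -2, -1)/3.0000 = (-0.6667, -0.6667, -0.3333).
r_{12} = q_1·a_2 = 1.0000.
u_2 = a_2 − 1.0000·q_1 = (-3.3333, 3.6667, -0.6667).
‖u_2‖ = 5.0000, so q_2 = (-0.6667, 0.7333, -0.1333).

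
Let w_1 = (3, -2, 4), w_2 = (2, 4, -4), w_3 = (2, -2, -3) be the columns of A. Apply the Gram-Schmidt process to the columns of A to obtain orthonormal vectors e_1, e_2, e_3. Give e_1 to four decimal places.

w_1 = (3, -2, 4); ‖w_1‖ = 5.3852, so e_1 = (0.5571, -0.3714, 0.7428).

e_1 = (0.5571, -0.3714, 0.7428)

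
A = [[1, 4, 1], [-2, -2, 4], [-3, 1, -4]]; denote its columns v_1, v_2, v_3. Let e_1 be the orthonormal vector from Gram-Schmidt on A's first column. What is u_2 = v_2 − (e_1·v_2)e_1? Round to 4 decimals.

v_1 = (1, -2, -3); ‖v_1‖ = 3.7417, so e_1 = (0.2673, -0.5345, -0.8018).
e_1·v_2 = 0.2673·4 + (-0.5345)·(-2) + (-0.8018)·1 = 1.3363.
u_2 = v_2 − 1.3363·e_1 = (3.6429, -1.2857, 2.0714).

u_2 = (3.6429, -1.2857, 2.0714)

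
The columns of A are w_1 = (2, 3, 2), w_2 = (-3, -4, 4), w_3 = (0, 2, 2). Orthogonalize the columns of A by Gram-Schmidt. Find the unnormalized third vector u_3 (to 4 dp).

w_1 = (2, 3, 2); ‖w_1‖ = 4.1231, so e_1 = (0.4851, 0.7276, 0.4851).
e_1·w_2 = 0.4851·(-3) + 0.7276·(-4) + 0.4851·4 = -2.4254.
u_2 = w_2 + 2.4254·e_1 = (-1.8235, -2.2353, 5.1765).
‖u_2‖ = 5.9260, so e_2 = (-0.3077, -0.3772, 0.8735).
e_1·w_3 = 0.4851·0 + 0.7276·2 + 0.4851·2 = 2.4254; e_2·w_3 = (-0.3077)·0 + (-0.3772)·2 + 0.8735·2 = 0.9926.
u_3 = w_3 − 2.4254·e_1 − 0.9926·e_2 = (-0.8710, 0.6097, -0.0436).

u_3 = (-0.8710, 0.6097, -0.0436)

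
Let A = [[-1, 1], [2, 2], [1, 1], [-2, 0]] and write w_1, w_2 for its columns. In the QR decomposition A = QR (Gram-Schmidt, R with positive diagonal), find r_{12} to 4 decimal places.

r_{12} = 1.2649

q_1 = w_1/‖w_1‖ = (-1, 2, 1, -2)/3.1623 = (-0.3162, 0.6325, 0.3162, -0.6325).
r_{12} = q_1·w_2 = 1.2649.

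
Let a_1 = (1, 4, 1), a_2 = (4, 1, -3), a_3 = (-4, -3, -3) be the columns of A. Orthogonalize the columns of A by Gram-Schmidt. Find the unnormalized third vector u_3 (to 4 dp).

u_3 = (-2.2302, 1.2009, -2.5734)

a_1 = (1, 4, 1); ‖a_1‖ = 4.2426, so e_1 = (0.2357, 0.9428, 0.2357).
e_1·a_2 = 0.2357·4 + 0.9428·1 + 0.2357·(-3) = 1.1785.
u_2 = a_2 − 1.1785·e_1 = (3.7222, -0.1111, -3.2778).
‖u_2‖ = 4.9610, so e_2 = (0.7503, -0.0224, -0.6607).
e_1·a_3 = 0.2357·(-4) + 0.9428·(-3) + 0.2357·(-3) = -4.4783; e_2·a_3 = 0.7503·(-4) + (-0.0224)·(-3) + (-0.6607)·(-3) = -0.9519.
u_3 = a_3 + 4.4783·e_1 + 0.9519·e_2 = (-2.2302, 1.2009, -2.5734).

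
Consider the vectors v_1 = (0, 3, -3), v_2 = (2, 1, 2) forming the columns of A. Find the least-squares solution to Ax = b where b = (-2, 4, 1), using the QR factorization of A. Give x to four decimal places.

v_1 = (0, 3, -3); ‖v_1‖ = 4.2426, so q_1 = (0.0000, 0.7071, -0.7071).
q_1·v_2 = 0.0000·2 + 0.7071·1 + (-0.7071)·2 = -0.7071.
u_2 = v_2 + 0.7071·q_1 = (2.0000, 1.5000, 1.5000).
‖u_2‖ = 2.9155, so q_2 = (0.6860, 0.5145, 0.5145).
Qᵀb = (2.1213, 1.2005).
Back-substitute: x_2 = 1.2005/2.9155 = 0.4118.
x_1 = (2.1213 + 0.7071·0.4118)/4.2426 = 0.5686.

x = (0.5686, 0.4118)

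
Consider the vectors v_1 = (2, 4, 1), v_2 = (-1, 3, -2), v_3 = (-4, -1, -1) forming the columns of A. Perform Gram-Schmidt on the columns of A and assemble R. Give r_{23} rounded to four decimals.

v_1 = (2, 4, 1); ‖v_1‖ = 4.5826, so q_1 = (0.4364, 0.8729, 0.2182).
q_1·v_2 = 0.4364·(-1) + 0.8729·3 + 0.2182·(-2) = 1.7457.
u_2 = v_2 − 1.7457·q_1 = (-1.7619, 1.4762, -2.3810).
‖u_2‖ = 3.3094, so q_2 = (-0.5324, 0.4461, -0.7194).
r_{23} = q_2·v_3 = 2.4029.

r_{23} = 2.4029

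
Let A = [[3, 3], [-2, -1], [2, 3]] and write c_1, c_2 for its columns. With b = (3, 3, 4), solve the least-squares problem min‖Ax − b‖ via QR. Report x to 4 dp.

c_1 = (3, -2, 2); ‖c_1‖ = 4.1231, so e_1 = (0.7276, -0.4851, 0.4851).
e_1·c_2 = 0.7276·3 + (-0.4851)·(-1) + 0.4851·3 = 4.1231.
u_2 = c_2 − 4.1231·e_1 = (0.0000, 1.0000, 1.0000).
‖u_2‖ = 1.4142, so e_2 = (0.0000, 0.7071, 0.7071).
Qᵀb = (2.6679, 4.9497).
Back-substitute: x_2 = 4.9497/1.4142 = 3.5000.
x_1 = (2.6679 − 4.1231·3.5000)/4.1231 = -2.8529.

x = (-2.8529, 3.5000)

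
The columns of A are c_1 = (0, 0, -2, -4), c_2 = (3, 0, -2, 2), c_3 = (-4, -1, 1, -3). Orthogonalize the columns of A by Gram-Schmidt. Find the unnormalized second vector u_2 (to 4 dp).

q_1 = c_1/‖c_1‖ = (0, 0, -2, -4)/4.4721 = (0.0000, 0.0000, -0.4472, -0.8944).
r_{12} = q_1·c_2 = -0.8944.
u_2 = c_2 + 0.8944·q_1 = (3.0000, 0.0000, -2.4000, 1.2000).

u_2 = (3.0000, 0.0000, -2.4000, 1.2000)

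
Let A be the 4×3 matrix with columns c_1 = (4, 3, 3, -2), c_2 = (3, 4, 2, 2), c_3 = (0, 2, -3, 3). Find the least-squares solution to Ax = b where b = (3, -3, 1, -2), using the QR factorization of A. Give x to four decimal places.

q_1 = c_1/‖c_1‖ = (4, 3, 3, -2)/6.1644 = (0.6489, 0.4867, 0.4867, -0.3244).
r_{12} = q_1·c_2 = 4.2178.
u_2 = c_2 − 4.2178·q_1 = (0.2632, 1.9474, -0.0526, 3.3684).
‖u_2‖ = 3.9001, so q_2 = (0.0675, 0.4993, -0.0135, 0.8637).
r_{13} = q_1·c_3 = -1.4600; r_{23} = q_2·c_3 = 3.6302.
u_3 = c_3 + 1.4600·q_1 − 3.6302·q_2 = (0.7024, 0.8979, -2.2405, -0.6090).
‖u_3‖ = 2.5866, so q_3 = (0.2716, 0.3471, -0.8662, -0.2354).
Qᵀb = (1.6222, -3.0364, -0.6221).
Back-substitute: x_3 = -0.6221/2.5866 = -0.2405.
x_2 = (-3.0364 − 3.6302·(-0.2405))/3.9001 = -0.5547.
x_1 = (1.6222 − 4.2178·(-0.5547) + 1.4600·(-0.2405))/6.1644 = 0.5857.

x = (0.5857, -0.5547, -0.2405)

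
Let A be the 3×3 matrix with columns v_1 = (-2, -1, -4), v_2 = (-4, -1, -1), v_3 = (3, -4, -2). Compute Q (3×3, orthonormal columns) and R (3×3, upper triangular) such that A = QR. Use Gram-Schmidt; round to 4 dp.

v_1 = (-2, -1, -4); ‖v_1‖ = 4.5826, so e_1 = (-0.4364, -0.2182, -0.8729).
e_1·v_2 = (-0.4364)·(-4) + (-0.2182)·(-1) + (-0.8729)·(-1) = 2.8368.
u_2 = v_2 − 2.8368·e_1 = (-2.7619, -0.3810, 1.4762).
‖u_2‖ = 3.1547, so e_2 = (-0.8755, -0.1208, 0.4679).
e_1·v_3 = (-0.4364)·3 + (-0.2182)·(-4) + (-0.8729)·(-2) = 1.3093; e_2·v_3 = (-0.8755)·3 + (-0.1208)·(-4) + 0.4679·(-2) = -3.0793.
u_3 = v_3 − 1.3093·e_1 + 3.0793·e_2 = (0.8756, -4.0861, 0.5837).
‖u_3‖ = 4.2195, so e_3 = (0.2075, -0.9684, 0.1383).

Q = [[-0.4364, -0.8755, 0.2075], [-0.2182, -0.1208, -0.9684], [-0.8729, 0.4679, 0.1383]], R = [[4.5826, 2.8368, 1.3093], [0.0000, 3.1547, -3.0793], [0.0000, 0.0000, 4.2195]]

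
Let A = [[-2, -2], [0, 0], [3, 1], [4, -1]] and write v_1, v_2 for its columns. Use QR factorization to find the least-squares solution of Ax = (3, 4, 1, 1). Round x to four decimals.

v_1 = (-2, 0, 3, 4); ‖v_1‖ = 5.3852, so e_1 = (-0.3714, 0.0000, 0.5571, 0.7428).
e_1·v_2 = (-0.3714)·(-2) + 0.0000·0 + 0.5571·1 + 0.7428·(-1) = 0.5571.
u_2 = v_2 − 0.5571·e_1 = (-1.7931, 0.0000, 0.6897, -1.4138).
‖u_2‖ = 2.3853, so e_2 = (-0.7517, 0.0000, 0.2891, -0.5927).
Qᵀb = (0.1857, -2.5588).
Back-substitute: x_2 = -2.5588/2.3853 = -1.0727.
x_1 = (0.1857 − 0.5571·(-1.0727))/5.3852 = 0.1455.

x = (0.1455, -1.0727)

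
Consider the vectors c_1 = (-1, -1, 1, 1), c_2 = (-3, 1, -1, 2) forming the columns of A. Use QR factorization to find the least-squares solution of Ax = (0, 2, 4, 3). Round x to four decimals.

x = (1.2353, 0.0196)

c_1 = (-1, -1, 1, 1); ‖c_1‖ = 2.0000, so e_1 = (-0.5000, -0.5000, 0.5000, 0.5000).
e_1·c_2 = (-0.5000)·(-3) + (-0.5000)·1 + 0.5000·(-1) + 0.5000·2 = 1.5000.
u_2 = c_2 − 1.5000·e_1 = (-2.2500, 1.7500, -1.7500, 1.2500).
‖u_2‖ = 3.5707, so e_2 = (-0.6301, 0.4901, -0.4901, 0.3501).
Qᵀb = (2.5000, 0.0700).
Back-substitute: x_2 = 0.0700/3.5707 = 0.0196.
x_1 = (2.5000 − 1.5000·0.0196)/2.0000 = 1.2353.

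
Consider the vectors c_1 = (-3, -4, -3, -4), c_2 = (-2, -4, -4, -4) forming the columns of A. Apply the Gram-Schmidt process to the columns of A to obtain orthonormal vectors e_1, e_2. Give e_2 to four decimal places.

e_2 = (0.7071, 0.0000, -0.7071, 0.0000)

e_1 = c_1/‖c_1‖ = (-3, -4, -3, -4)/7.0711 = (-0.4243, -0.5657, -0.4243, -0.5657).
r_{12} = e_1·c_2 = 7.0711.
u_2 = c_2 − 7.0711·e_1 = (1.0000, 0.0000, -1.0000, 0.0000).
‖u_2‖ = 1.4142, so e_2 = (0.7071, 0.0000, -0.7071, 0.0000).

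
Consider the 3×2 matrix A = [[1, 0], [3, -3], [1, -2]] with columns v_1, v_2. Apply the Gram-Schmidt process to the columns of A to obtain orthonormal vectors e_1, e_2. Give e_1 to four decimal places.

e_1 = (0.3015, 0.9045, 0.3015)

e_1 = v_1/‖v_1‖ = (1, 3, 1)/3.3166 = (0.3015, 0.9045, 0.3015).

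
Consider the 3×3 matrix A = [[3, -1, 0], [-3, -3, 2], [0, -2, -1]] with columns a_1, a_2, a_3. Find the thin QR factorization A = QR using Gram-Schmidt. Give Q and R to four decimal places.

Q = [[0.7071, -0.5774, 0.4082], [-0.7071, -0.5774, 0.4082], [0.0000, -0.5774, -0.8165]], R = [[4.2426, 1.4142, -1.4142], [0.0000, 3.4641, -0.5774], [0.0000, 0.0000, 1.6330]]

a_1 = (3, -3, 0); ‖a_1‖ = 4.2426, so e_1 = (0.7071, -0.7071, 0.0000).
e_1·a_2 = 0.7071·(-1) + (-0.7071)·(-3) + 0.0000·(-2) = 1.4142.
u_2 = a_2 − 1.4142·e_1 = (-2.0000, -2.0000, -2.0000).
‖u_2‖ = 3.4641, so e_2 = (-0.5774, -0.5774, -0.5774).
e_1·a_3 = 0.7071·0 + (-0.7071)·2 + 0.0000·(-1) = -1.4142; e_2·a_3 = (-0.5774)·0 + (-0.5774)·2 + (-0.5774)·(-1) = -0.5774.
u_3 = a_3 + 1.4142·e_1 + 0.5774·e_2 = (0.6667, 0.6667, -1.3333).
‖u_3‖ = 1.6330, so e_3 = (0.4082, 0.4082, -0.8165).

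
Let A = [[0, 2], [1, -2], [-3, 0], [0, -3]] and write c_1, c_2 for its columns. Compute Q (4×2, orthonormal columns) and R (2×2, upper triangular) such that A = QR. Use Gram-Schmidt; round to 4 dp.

Q = [[0.0000, 0.4909], [0.3162, -0.4418], [-0.9487, -0.1473], [0.0000, -0.7363]], R = [[3.1623, -0.6325], [0.0000, 4.0743]]

c_1 = (0, 1, -3, 0); ‖c_1‖ = 3.1623, so e_1 = (0.0000, 0.3162, -0.9487, 0.0000).
e_1·c_2 = 0.0000·2 + 0.3162·(-2) + (-0.9487)·0 + 0.0000·(-3) = -0.6325.
u_2 = c_2 + 0.6325·e_1 = (2.0000, -1.8000, -0.6000, -3.0000).
‖u_2‖ = 4.0743, so e_2 = (0.4909, -0.4418, -0.1473, -0.7363).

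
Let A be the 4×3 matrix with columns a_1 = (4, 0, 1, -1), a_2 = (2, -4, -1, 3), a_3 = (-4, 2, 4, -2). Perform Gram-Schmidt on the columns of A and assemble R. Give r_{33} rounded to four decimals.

e_1 = a_1/‖a_1‖ = (4, 0, 1, -1)/4.2426 = (0.9428, 0.0000, 0.2357, -0.2357).
r_{12} = e_1·a_2 = 0.9428.
u_2 = a_2 − 0.9428·e_1 = (1.1111, -4.0000, -1.2222, 3.2222).
‖u_2‖ = 5.3955, so e_2 = (0.2059, -0.7414, -0.2265, 0.5972).
r_{13} = e_1·a_3 = -2.3570; r_{23} = e_2·a_3 = -4.4070.
u_3 = a_3 + 2.3570·e_1 + 4.4070·e_2 = (-0.8702, -1.2672, 3.5573, 0.0763).
r_{33} = ‖u_3‖ = 3.8759.

r_{33} = 3.8759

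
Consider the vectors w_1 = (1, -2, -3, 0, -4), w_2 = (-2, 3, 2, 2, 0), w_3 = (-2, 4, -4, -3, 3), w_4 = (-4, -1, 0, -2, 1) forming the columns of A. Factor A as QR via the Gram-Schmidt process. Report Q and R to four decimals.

w_1 = (1, -2, -3, 0, -4); ‖w_1‖ = 5.4772, so e_1 = (0.1826, -0.3651, -0.5477, 0.0000, -0.7303).
e_1·w_2 = 0.1826·(-2) + (-0.3651)·3 + (-0.5477)·2 + 0.0000·2 + (-0.7303)·0 = -2.5560.
u_2 = w_2 + 2.5560·e_1 = (-1.5333, 2.0667, 0.6000, 2.0000, -1.8667).
‖u_2‖ = 3.8035, so e_2 = (-0.4031, 0.5434, 0.1577, 0.5258, -0.4908).
e_1·w_3 = 0.1826·(-2) + (-0.3651)·4 + (-0.5477)·(-4) + 0.0000·(-3) + (-0.7303)·3 = -1.8257; e_2·w_3 = (-0.4031)·(-2) + 0.5434·4 + 0.1577·(-4) + 0.5258·(-3) + (-0.4908)·3 = -0.7011.
u_3 = w_3 + 1.8257·e_1 + 0.7011·e_2 = (-1.9493, 3.7143, -4.8894, -2.6313, 1.3226).
‖u_3‖ = 7.0834, so e_3 = (-0.2752, 0.5244, -0.6903, -0.3715, 0.1867).
e_1·w_4 = 0.1826·(-4) + (-0.3651)·(-1) + (-0.5477)·0 + 0.0000·(-2) + (-0.7303)·1 = -1.0954; e_2·w_4 = (-0.4031)·(-4) + 0.5434·(-1) + 0.1577·0 + 0.5258·(-2) + (-0.4908)·1 = -0.4732; e_3·w_4 = (-0.2752)·(-4) + 0.5244·(-1) + (-0.6903)·0 + (-0.3715)·(-2) + 0.1867·1 = 1.5061.
u_4 = w_4 + 1.0954·e_1 + 0.4732·e_2 − 1.5061·e_3 = (-3.5763, -1.9326, 0.5142, -1.1917, -0.3135).
‖u_4‖ = 4.2788, so e_4 = (-0.8358, -0.4517, 0.1202, -0.2785, -0.0733).

Q = [[0.1826, -0.4031, -0.2752, -0.8358], [-0.3651, 0.5434, 0.5244, -0.4517], [-0.5477, 0.1577, -0.6903, 0.1202], [0.0000, 0.5258, -0.3715, -0.2785], [-0.7303, -0.4908, 0.1867, -0.0733]], R = [[5.4772, -2.5560, -1.8257, -1.0954], [0.0000, 3.8035, -0.7011, -0.4732], [0.0000, 0.0000, 7.0834, 1.5061], [0.0000, 0.0000, 0.0000, 4.2788]]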